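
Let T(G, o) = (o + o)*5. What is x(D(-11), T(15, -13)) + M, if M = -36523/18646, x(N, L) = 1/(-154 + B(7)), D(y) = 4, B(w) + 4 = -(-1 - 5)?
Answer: -2785071/1417096 ≈ -1.9653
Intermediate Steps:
B(w) = 2 (B(w) = -4 - (-1 - 5) = -4 - 1*(-6) = -4 + 6 = 2)
T(G, o) = 10*o (T(G, o) = (2*o)*5 = 10*o)
x(N, L) = -1/152 (x(N, L) = 1/(-154 + 2) = 1/(-152) = -1/152)
M = -36523/18646 (M = -36523*1/18646 = -36523/18646 ≈ -1.9588)
x(D(-11), T(15, -13)) + M = -1/152 - 36523/18646 = -2785071/1417096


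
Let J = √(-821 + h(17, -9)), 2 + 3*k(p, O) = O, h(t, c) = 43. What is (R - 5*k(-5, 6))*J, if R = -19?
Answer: -77*I*√778/3 ≈ -715.91*I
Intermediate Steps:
k(p, O) = -⅔ + O/3
J = I*√778 (J = √(-821 + 43) = √(-778) = I*√778 ≈ 27.893*I)
(R - 5*k(-5, 6))*J = (-19 - 5*(-⅔ + (⅓)*6))*(I*√778) = (-19 - 5*(-⅔ + 2))*(I*√778) = (-19 - 5*4/3)*(I*√778) = (-19 - 20/3)*(I*√778) = -77*I*√778/3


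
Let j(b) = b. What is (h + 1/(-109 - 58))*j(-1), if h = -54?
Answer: 9019/167 ≈ 54.006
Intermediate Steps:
(h + 1/(-109 - 58))*j(-1) = (-54 + 1/(-109 - 58))*(-1) = (-54 + 1/(-167))*(-1) = (-54 - 1/167)*(-1) = -9019/167*(-1) = 9019/167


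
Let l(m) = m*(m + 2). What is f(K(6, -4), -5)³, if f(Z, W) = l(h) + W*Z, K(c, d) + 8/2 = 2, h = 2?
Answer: 5832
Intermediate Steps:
l(m) = m*(2 + m)
K(c, d) = -2 (K(c, d) = -4 + 2 = -2)
f(Z, W) = 8 + W*Z (f(Z, W) = 2*(2 + 2) + W*Z = 2*4 + W*Z = 8 + W*Z)
f(K(6, -4), -5)³ = (8 - 5*(-2))³ = (8 + 10)³ = 18³ = 5832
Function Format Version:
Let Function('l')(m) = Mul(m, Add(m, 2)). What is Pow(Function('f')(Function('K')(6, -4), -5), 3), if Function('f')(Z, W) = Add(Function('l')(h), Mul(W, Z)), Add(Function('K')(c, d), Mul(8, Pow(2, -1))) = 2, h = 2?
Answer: 5832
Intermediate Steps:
Function('l')(m) = Mul(m, Add(2, m))
Function('K')(c, d) = -2 (Function('K')(c, d) = Add(-4, 2) = -2)
Function('f')(Z, W) = Add(8, Mul(W, Z)) (Function('f')(Z, W) = Add(Mul(2, Add(2, 2)), Mul(W, Z)) = Add(Mul(2, 4), Mul(W, Z)) = Add(8, Mul(W, Z)))
Pow(Function('f')(Function('K')(6, -4), -5), 3) = Pow(Add(8, Mul(-5, -2)), 3) = Pow(Add(8, 10), 3) = Pow(18, 3) = 5832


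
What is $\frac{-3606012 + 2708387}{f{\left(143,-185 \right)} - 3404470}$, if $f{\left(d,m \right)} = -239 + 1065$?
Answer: $\frac{897625}{3403644} \approx 0.26372$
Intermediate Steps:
$f{\left(d,m \right)} = 826$
$\frac{-3606012 + 2708387}{f{\left(143,-185 \right)} - 3404470} = \frac{-3606012 + 2708387}{826 - 3404470} = - \frac{897625}{-3403644} = \left(-897625\right) \left(- \frac{1}{3403644}\right) = \frac{897625}{3403644}$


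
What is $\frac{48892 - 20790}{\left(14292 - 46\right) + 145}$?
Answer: $\frac{28102}{14391} \approx 1.9527$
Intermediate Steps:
$\frac{48892 - 20790}{\left(14292 - 46\right) + 145} = \frac{28102}{14246 + 145} = \frac{28102}{14391}$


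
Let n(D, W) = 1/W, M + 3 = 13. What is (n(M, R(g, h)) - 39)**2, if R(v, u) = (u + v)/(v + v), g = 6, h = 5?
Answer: 173889/121 ≈ 1437.1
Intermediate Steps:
M = 10 (M = -3 + 13 = 10)
R(v, u) = (u + v)/(2*v) (R(v, u) = (u + v)/((2*v)) = (u + v)*(1/(2*v)) = (u + v)/(2*v))
(n(M, R(g, h)) - 39)**2 = (1/((1/2)*(5 + 6)/6) - 39)**2 = (1/((1/2)*(1/6)*11) - 39)**2 = (1/(11/12) - 39)**2 = (12/11 - 39)**2 = (-417/11)**2 = 173889/121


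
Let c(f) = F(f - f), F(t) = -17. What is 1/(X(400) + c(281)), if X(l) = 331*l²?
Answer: 1/52959983 ≈ 1.8882e-8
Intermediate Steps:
c(f) = -17
1/(X(400) + c(281)) = 1/(331*400² - 17) = 1/(331*160000 - 17) = 1/(52960000 - 17) = 1/52959983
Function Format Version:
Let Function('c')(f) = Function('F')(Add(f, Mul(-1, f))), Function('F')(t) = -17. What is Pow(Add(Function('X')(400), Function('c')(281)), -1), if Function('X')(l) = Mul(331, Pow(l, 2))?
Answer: Rational(1, 52959983) ≈ 1.8882e-8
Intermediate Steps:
Function('c')(f) = -17
Pow(Add(Function('X')(400), Function('c')(281)), -1) = Pow(Add(Mul(331, Pow(400, 2)), -17), -1) = Pow(Add(Mul(331, 160000), -17), -1) = Pow(Add(52960000, -17), -1) = Pow(52959983, -1) = Rational(1, 52959983)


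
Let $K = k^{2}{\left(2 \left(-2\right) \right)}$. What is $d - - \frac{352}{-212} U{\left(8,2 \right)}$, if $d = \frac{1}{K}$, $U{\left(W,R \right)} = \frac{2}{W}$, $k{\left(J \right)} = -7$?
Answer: $- \frac{1025}{2597} \approx -0.39469$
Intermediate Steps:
$K = 49$ ($K = \left(-7\right)^{2} = 49$)
$d = \frac{1}{49} \approx 0.020408$
$d - - \frac{352}{-212} U{\left(8,2 \right)} = \frac{1}{49} - - \frac{352}{-212} \cdot \frac{2}{8} = \frac{1}{49} - \left(-352\right) \left(- \frac{1}{212}\right) 2 \cdot \frac{1}{8} = \frac{1}{49} - \frac{88}{53} \cdot \frac{1}{4} = \frac{1}{49} - \frac{22}{53} = - \frac{1025}{2597}$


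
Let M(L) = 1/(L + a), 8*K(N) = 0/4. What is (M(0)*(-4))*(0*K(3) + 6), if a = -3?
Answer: 8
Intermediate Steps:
K(N) = 0 (K(N) = (0/4)/8 = (0*(¼))/8 = (⅛)*0 = 0)
M(L) = 1/(-3 + L) (M(L) = 1/(L - 3) = 1/(-3 + L))
(M(0)*(-4))*(0*K(3) + 6) = (-4/(-3 + 0))*(0*0 + 6) = (-4/(-3))*(0 + 6) = -⅓*(-4)*6 = (4/3)*6 = 8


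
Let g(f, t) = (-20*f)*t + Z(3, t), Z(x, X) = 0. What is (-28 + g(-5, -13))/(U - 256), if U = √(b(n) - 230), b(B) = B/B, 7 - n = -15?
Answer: 339968/65765 + 1328*I*√229/65765 ≈ 5.1694 + 0.30558*I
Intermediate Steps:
g(f, t) = -20*f*t (g(f, t) = (-20*f)*t + 0 = -20*f*t + 0 = -20*f*t)
n = 22 (n = 7 - 1*(-15) = 7 + 15 = 22)
b(B) = 1
U = I*√229 (U = √(1 - 230) = √(-229) = I*√229 ≈ 15.133*I)
(-28 + g(-5, -13))/(U - 256) = (-28 - 20*(-5)*(-13))/(I*√229 - 256) = (-28 - 1300)/(-256 + I*√229) = -1328/(-256 + I*√229)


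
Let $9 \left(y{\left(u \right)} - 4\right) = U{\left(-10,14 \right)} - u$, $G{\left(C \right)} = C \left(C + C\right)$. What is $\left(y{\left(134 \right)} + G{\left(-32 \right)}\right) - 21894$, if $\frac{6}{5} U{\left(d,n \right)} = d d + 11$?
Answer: $- \frac{357239}{18} \approx -19847.0$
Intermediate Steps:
$U{\left(d,n \right)} = \frac{55}{6} + \frac{5 d^{2}}{6}$ ($U{\left(d,n \right)} = \frac{5 \left(d d + 11\right)}{6} = \frac{5 \left(d^{2} + 11\right)}{6} = \frac{5 \left(11 + d^{2}\right)}{6} = \frac{55}{6} + \frac{5 d^{2}}{6}$)
$G{\left(C \right)} = 2 C^{2}$ ($G{\left(C \right)} = C 2 C = 2 C^{2}$)
$y{\left(u \right)} = \frac{257}{18} - \frac{u}{9}$ ($y{\left(u \right)} = 4 + \frac{\left(\frac{55}{6} + \frac{5 \left(-10\right)^{2}}{6}\right) - u}{9} = 4 + \frac{\left(\frac{55}{6} + \frac{5}{6} \cdot 100\right) - u}{9} = 4 + \frac{\left(\frac{55}{6} + \frac{250}{3}\right) - u}{9} = 4 + \frac{\frac{185}{2} - u}{9} = 4 - \left(- \frac{185}{18} + \frac{u}{9}\right) = \frac{257}{18} - \frac{u}{9}$)
$\left(y{\left(134 \right)} + G{\left(-32 \right)}\right) - 21894 = \left(\left(\frac{257}{18} - \frac{134}{9}\right) + 2 \left(-32\right)^{2}\right) - 21894 = \left(\left(\frac{257}{18} - \frac{134}{9}\right) + 2 \cdot 1024\right) - 21894 = \left(- \frac{11}{18} + 2048\right) - 21894 = \frac{36853}{18} - 21894 = - \frac{357239}{18}$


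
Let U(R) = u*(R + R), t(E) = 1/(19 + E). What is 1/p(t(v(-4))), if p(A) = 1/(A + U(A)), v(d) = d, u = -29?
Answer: -19/5 ≈ -3.8000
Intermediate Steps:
U(R) = -58*R (U(R) = -29*(R + R) = -58*R)
p(A) = -1/(57*A) (p(A) = 1/(A - 58*A) = 1/(-57*A) = -1/(57*A))
1/p(t(v(-4))) = 1/(-1/(57*(1/(19 - 4)))) = 1/(-1/(57*(1/15))) = 1/(-1/(57*1/15)) = 1/(-1/57*15) = 1/(-5/19) = -19/5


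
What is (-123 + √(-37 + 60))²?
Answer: (123 - √23)² ≈ 13972.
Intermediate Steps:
(-123 + √(-37 + 60))² = (-123 + √23)²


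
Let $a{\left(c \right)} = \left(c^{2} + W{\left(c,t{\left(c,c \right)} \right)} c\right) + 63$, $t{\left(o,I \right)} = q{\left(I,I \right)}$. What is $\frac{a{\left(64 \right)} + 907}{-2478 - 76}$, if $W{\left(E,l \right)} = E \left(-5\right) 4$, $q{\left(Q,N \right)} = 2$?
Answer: $\frac{38427}{1277} \approx 30.092$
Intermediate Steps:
$t{\left(o,I \right)} = 2$
$W{\left(E,l \right)} = - 20 E$ ($W{\left(E,l \right)} = - 5 E 4 = - 20 E$)
$a{\left(c \right)} = 63 - 19 c^{2}$ ($a{\left(c \right)} = \left(c^{2} + - 20 c c\right) + 63 = \left(c^{2} - 20 c^{2}\right) + 63 = - 19 c^{2} + 63 = 63 - 19 c^{2}$)
$\frac{a{\left(64 \right)} + 907}{-2478 - 76} = \frac{\left(63 - 19 \cdot 64^{2}\right) + 907}{-2478 - 76} = \frac{\left(63 - 77824\right) + 907}{-2554} = \left(\left(63 - 77824\right) + 907\right) \left(- \frac{1}{2554}\right) = \left(-77761 + 907\right) \left(- \frac{1}{2554}\right) = \left(-76854\right) \left(- \frac{1}{2554}\right) = \frac{38427}{1277}$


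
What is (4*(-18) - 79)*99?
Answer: -14949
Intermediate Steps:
(4*(-18) - 79)*99 = (-72 - 79)*99 = -151*99 = -14949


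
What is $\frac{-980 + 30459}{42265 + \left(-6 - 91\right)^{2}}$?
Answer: $\frac{29479}{51674} \approx 0.57048$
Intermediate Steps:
$\frac{-980 + 30459}{42265 + \left(-6 - 91\right)^{2}} = \frac{29479}{42265 + \left(-97\right)^{2}} = \frac{29479}{42265 + 9409} = \frac{29479}{51674}$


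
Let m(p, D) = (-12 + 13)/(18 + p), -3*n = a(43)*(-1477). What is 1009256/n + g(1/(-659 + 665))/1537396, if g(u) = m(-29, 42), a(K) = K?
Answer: 7314808924271/153436732988 ≈ 47.673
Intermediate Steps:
n = 63511/3 (n = -43*(-1477)/3 = -1/3*(-63511) = 63511/3 ≈ 21170.)
m(p, D) = 1/(18 + p)
g(u) = -1/11 (g(u) = 1/(18 - 29) = 1/(-11) = -1/11)
1009256/n + g(1/(-659 + 665))/1537396 = 1009256/(63511/3) - 1/11/1537396 = 1009256*(3/63511) - 1/11*1/1537396 = 3027768/63511 - 1/16911356 = 7314808924271/153436732988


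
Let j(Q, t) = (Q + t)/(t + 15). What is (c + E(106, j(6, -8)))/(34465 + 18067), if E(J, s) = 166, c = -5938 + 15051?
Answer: 9279/52532 ≈ 0.17664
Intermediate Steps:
j(Q, t) = (Q + t)/(15 + t)
c = 9113
(c + E(106, j(6, -8)))/(34465 + 18067) = (9113 + 166)/(34465 + 18067) = 9279/52532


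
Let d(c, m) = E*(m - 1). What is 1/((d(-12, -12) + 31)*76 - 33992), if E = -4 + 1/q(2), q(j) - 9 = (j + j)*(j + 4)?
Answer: -33/914560 ≈ -3.6083e-5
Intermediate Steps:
q(j) = 9 + 2*j*(4 + j) (q(j) = 9 + (j + j)*(j + 4) = 9 + (2*j)*(4 + j) = 9 + 2*j*(4 + j))
E = -131/33 (E = -4 + 1/(9 + 2*2² + 8*2) = -4 + 1/(9 + 2*4 + 16) = -4 + 1/(9 + 8 + 16) = -4 + 1/33 = -131/33 ≈ -3.9697)
d(c, m) = 131/33 - 131*m/33 (d(c, m) = -131*(m - 1)/33 = -131*(-1 + m)/33 = 131/33 - 131*m/33)
1/((d(-12, -12) + 31)*76 - 33992) = 1/(((131/33 - 131/33*(-12)) + 31)*76 - 33992) = 1/(((131/33 + 524/11) + 31)*76 - 33992) = 1/((1703/33 + 31)*76 - 33992) = 1/((2726/33)*76 - 33992) = 1/(207176/33 - 33992) = 1/(-914560/33) = -33/914560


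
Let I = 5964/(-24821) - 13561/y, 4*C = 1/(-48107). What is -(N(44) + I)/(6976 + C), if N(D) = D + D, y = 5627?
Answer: -2293858465080436/187486899600625609 ≈ -0.012235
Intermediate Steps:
C = -1/192428 (C = (¼)/(-48107) = (¼)*(-1/48107) = -1/192428 ≈ -5.1968e-6)
N(D) = 2*D
I = -370157009/139667767 (I = 5964/(-24821) - 13561/5627 = 5964*(-1/24821) - 13561*1/5627 = -5964/24821 - 13561/5627 = -370157009/139667767 ≈ -2.6503)
-(N(44) + I)/(6976 + C) = -(2*44 - 370157009/139667767)/(6976 - 1/192428) = -(88 - 370157009/139667767)/1342377727/192428 = -11920606487*192428/(139667767*1342377727) = -1*2293858465080436/187486899600625609 = -2293858465080436/187486899600625609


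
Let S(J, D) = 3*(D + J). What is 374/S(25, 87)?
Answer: 187/168 ≈ 1.1131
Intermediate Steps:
S(J, D) = 3*D + 3*J
374/S(25, 87) = 374/(3*87 + 3*25) = 374/(261 + 75) = 374/336 = 374*(1/336) = 187/168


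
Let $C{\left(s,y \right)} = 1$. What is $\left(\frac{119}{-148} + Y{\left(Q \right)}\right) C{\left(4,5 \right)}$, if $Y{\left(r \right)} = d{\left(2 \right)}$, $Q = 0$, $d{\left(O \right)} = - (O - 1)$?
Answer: $- \frac{267}{148} \approx -1.8041$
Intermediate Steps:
$d{\left(O \right)} = 1 - O$ ($d{\left(O \right)} = - (-1 + O) = 1 - O$)
$Y{\left(r \right)} = -1$ ($Y{\left(r \right)} = 1 - 2 = -1$)
$\left(\frac{119}{-148} + Y{\left(Q \right)}\right) C{\left(4,5 \right)} = \left(\frac{119}{-148} - 1\right) 1 = \left(119 \left(- \frac{1}{148}\right) - 1\right) 1 = \left(- \frac{119}{148} - 1\right) 1 = \left(- \frac{267}{148}\right) 1 = - \frac{267}{148}$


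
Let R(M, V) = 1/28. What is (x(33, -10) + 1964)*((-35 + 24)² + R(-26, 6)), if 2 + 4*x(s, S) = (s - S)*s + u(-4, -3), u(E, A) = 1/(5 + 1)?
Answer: 188560571/672 ≈ 2.8060e+5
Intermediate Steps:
u(E, A) = ⅙ (u(E, A) = 1/6 = ⅙)
x(s, S) = -11/24 + s*(s - S)/4 (x(s, S) = -½ + ((s - S)*s + ⅙)/4 = -½ + (s*(s - S) + ⅙)/4 = -½ + (⅙ + s*(s - S))/4 = -½ + (1/24 + s*(s - S)/4) = -11/24 + s*(s - S)/4)
R(M, V) = 1/28
(x(33, -10) + 1964)*((-35 + 24)² + R(-26, 6)) = ((-11/24 + (¼)*33² - ¼*(-10)*33) + 1964)*((-35 + 24)² + 1/28) = ((-11/24 + (¼)*1089 + 165/2) + 1964)*((-11)² + 1/28) = ((-11/24 + 1089/4 + 165/2) + 1964)*(121 + 1/28) = (8503/24 + 1964)*(3389/28) = (55639/24)*(3389/28) = 188560571/672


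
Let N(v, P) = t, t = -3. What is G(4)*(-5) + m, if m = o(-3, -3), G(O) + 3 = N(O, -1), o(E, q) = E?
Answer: 27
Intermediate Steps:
N(v, P) = -3
G(O) = -6 (G(O) = -3 - 3 = -6)
m = -3
G(4)*(-5) + m = -6*(-5) - 3 = 30 - 3 = 27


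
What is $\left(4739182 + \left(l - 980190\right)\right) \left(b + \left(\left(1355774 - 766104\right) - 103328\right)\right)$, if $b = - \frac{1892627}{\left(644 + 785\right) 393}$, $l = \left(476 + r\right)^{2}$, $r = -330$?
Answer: $\frac{1032501595672848476}{561597} \approx 1.8385 \cdot 10^{12}$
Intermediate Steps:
$l = 21316$ ($l = \left(476 - 330\right)^{2} = 146^{2} = 21316$)
$b = - \frac{1892627}{561597}$ ($b = - \frac{1892627}{1429 \cdot 393} = - \frac{1892627}{561597} \approx -3.3701$)
$\left(4739182 + \left(l - 980190\right)\right) \left(b + \left(\left(1355774 - 766104\right) - 103328\right)\right) = \left(4739182 + \left(21316 - 980190\right)\right) \left(- \frac{1892627}{561597} + \left(\left(1355774 - 766104\right) - 103328\right)\right) = \left(4739182 + \left(21316 - 980190\right)\right) \left(- \frac{1892627}{561597} + \left(589670 - 103328\right)\right) = \left(4739182 - 958874\right) \left(- \frac{1892627}{561597} + 486342\right) = 3780308 \cdot \frac{273126315547}{561597} = \frac{1032501595672848476}{561597}$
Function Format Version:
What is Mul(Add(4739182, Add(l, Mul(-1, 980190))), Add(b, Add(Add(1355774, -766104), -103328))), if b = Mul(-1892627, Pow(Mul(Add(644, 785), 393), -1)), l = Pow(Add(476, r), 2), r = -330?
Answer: Rational(1032501595672848476, 561597) ≈ 1.8385e+12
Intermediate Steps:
l = 21316 (l = Pow(Add(476, -330), 2) = Pow(146, 2) = 21316)
b = Rational(-1892627, 561597) (b = Mul(-1892627, Pow(Mul(1429, 393), -1)) = Mul(-1892627, Pow(561597, -1)) = Mul(-1892627, Rational(1, 561597)) = Rational(-1892627, 561597) ≈ -3.3701)
Mul(Add(4739182, Add(l, Mul(-1, 980190))), Add(b, Add(Add(1355774, -766104), -103328))) = Mul(Add(4739182, Add(21316, Mul(-1, 980190))), Add(Rational(-1892627, 561597), Add(Add(1355774, -766104), -103328))) = Mul(Add(4739182, Add(21316, -980190)), Add(Rational(-1892627, 561597), Add(589670, -103328))) = Mul(Add(4739182, -958874), Add(Rational(-1892627, 561597), 486342)) = Mul(3780308, Rational(273126315547, 561597)) = Rational(1032501595672848476, 561597)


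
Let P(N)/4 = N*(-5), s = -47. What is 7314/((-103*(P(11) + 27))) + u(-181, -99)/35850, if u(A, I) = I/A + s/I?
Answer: 2349424692916/6385096532925 ≈ 0.36795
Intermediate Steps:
P(N) = -20*N (P(N) = 4*(N*(-5)) = 4*(-5*N) = -20*N)
u(A, I) = -47/I + I/A (u(A, I) = I/A - 47/I = -47/I + I/A)
7314/((-103*(P(11) + 27))) + u(-181, -99)/35850 = 7314/((-103*(-20*11 + 27))) + (-47/(-99) - 99/(-181))/35850 = 7314/((-103*(-220 + 27))) + (-47*(-1/99) - 99*(-1/181))*(1/35850) = 7314/((-103*(-193))) + (47/99 + 99/181)*(1/35850) = 7314/19879 + (18308/17919)*(1/35850) = 7314*(1/19879) + 9154/321198075 = 7314/19879 + 9154/321198075 = 2349424692916/6385096532925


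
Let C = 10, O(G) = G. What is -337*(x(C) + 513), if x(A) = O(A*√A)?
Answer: -172881 - 3370*√10 ≈ -1.8354e+5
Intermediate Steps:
x(A) = A^(3/2) (x(A) = A*√A = A^(3/2))
-337*(x(C) + 513) = -337*(10^(3/2) + 513) = -337*(10*√10 + 513) = -337*(513 + 10*√10) = -172881 - 3370*√10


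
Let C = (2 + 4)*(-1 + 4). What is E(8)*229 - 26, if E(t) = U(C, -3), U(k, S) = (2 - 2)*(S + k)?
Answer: -26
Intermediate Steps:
C = 18 (C = 6*3 = 18)
U(k, S) = 0 (U(k, S) = 0*(S + k) = 0)
E(t) = 0
E(8)*229 - 26 = 0*229 - 26 = 0 - 26 = -26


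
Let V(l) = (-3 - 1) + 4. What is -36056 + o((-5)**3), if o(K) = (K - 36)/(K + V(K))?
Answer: -4506839/125 ≈ -36055.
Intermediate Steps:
V(l) = 0 (V(l) = -4 + 4 = 0)
o(K) = (-36 + K)/K (o(K) = (K - 36)/(K + 0) = (-36 + K)/K)
-36056 + o((-5)**3) = -36056 + (-36 + (-5)**3)/((-5)**3) = -36056 + (-36 - 125)/(-125) = -36056 - 1/125*(-161) = -36056 + 161/125 = -4506839/125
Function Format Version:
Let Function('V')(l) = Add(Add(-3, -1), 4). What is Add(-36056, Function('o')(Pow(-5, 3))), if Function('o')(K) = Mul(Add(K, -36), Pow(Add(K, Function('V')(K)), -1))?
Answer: Rational(-4506839, 125) ≈ -36055.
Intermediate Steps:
Function('V')(l) = 0 (Function('V')(l) = Add(-4, 4) = 0)
Function('o')(K) = Mul(Pow(K, -1), Add(-36, K)) (Function('o')(K) = Mul(Add(K, -36), Pow(Add(K, 0), -1)) = Mul(Add(-36, K), Pow(K, -1)) = Mul(Pow(K, -1), Add(-36, K)))
Add(-36056, Function('o')(Pow(-5, 3))) = Add(-36056, Mul(Pow(Pow(-5, 3), -1), Add(-36, Pow(-5, 3)))) = Add(-36056, Mul(Pow(-125, -1), Add(-36, -125))) = Add(-36056, Mul(Rational(-1, 125), -161)) = Add(-36056, Rational(161, 125)) = Rational(-4506839, 125)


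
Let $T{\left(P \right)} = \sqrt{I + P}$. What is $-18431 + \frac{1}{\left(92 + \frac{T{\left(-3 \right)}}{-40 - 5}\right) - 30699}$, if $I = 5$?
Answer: $- \frac{34963544566568288}{1896996609223} + \frac{45 \sqrt{2}}{1896996609223} \approx -18431.0$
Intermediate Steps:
$T{\left(P \right)} = \sqrt{5 + P}$
$-18431 + \frac{1}{\left(92 + \frac{T{\left(-3 \right)}}{-40 - 5}\right) - 30699} = -18431 + \frac{1}{\left(92 + \frac{\sqrt{5 - 3}}{-40 - 5}\right) - 30699} = -18431 + \frac{1}{\left(92 + \frac{\sqrt{2}}{-45}\right) - 30699} = -18431 + \frac{1}{\left(92 - \frac{\sqrt{2}}{45}\right) - 30699} = -18431 + \frac{1}{-30607 - \frac{\sqrt{2}}{45}}$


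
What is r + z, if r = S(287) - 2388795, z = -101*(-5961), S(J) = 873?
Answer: -1785861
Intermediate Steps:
z = 602061
r = -2387922 (r = 873 - 2388795 = -2387922)
r + z = -2387922 + 602061 = -1785861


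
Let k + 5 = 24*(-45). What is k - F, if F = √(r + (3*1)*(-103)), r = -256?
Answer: -1085 - I*√565 ≈ -1085.0 - 23.77*I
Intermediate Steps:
k = -1085 (k = -5 + 24*(-45) = -5 - 1080 = -1085)
F = I*√565 (F = √(-256 + (3*1)*(-103)) = √(-256 + 3*(-103)) = √(-256 - 309) = √(-565) = I*√565 ≈ 23.77*I)
k - F = -1085 - I*√565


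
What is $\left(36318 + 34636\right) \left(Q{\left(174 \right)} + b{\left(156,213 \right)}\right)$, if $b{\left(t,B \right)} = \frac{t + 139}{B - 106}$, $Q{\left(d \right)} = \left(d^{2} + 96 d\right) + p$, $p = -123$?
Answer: $\frac{355762930276}{107} \approx 3.3249 \cdot 10^{9}$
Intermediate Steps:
$Q{\left(d \right)} = -123 + d^{2} + 96 d$ ($Q{\left(d \right)} = \left(d^{2} + 96 d\right) - 123 = -123 + d^{2} + 96 d$)
$b{\left(t,B \right)} = \frac{139 + t}{-106 + B}$
$\left(36318 + 34636\right) \left(Q{\left(174 \right)} + b{\left(156,213 \right)}\right) = \left(36318 + 34636\right) \left(\left(-123 + 174^{2} + 96 \cdot 174\right) + \frac{139 + 156}{-106 + 213}\right) = 70954 \left(\left(-123 + 30276 + 16704\right) + \frac{1}{107} \cdot 295\right) = 70954 \left(46857 + \frac{1}{107} \cdot 295\right) = 70954 \left(46857 + \frac{295}{107}\right) = 70954 \cdot \frac{5013994}{107} = \frac{355762930276}{107}$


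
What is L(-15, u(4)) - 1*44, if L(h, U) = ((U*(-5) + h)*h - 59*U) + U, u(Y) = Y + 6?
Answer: 351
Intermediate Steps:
u(Y) = 6 + Y
L(h, U) = -58*U + h*(h - 5*U) (L(h, U) = ((-5*U + h)*h - 59*U) + U = ((h - 5*U)*h - 59*U) + U = (h*(h - 5*U) - 59*U) + U = (-59*U + h*(h - 5*U)) + U = -58*U + h*(h - 5*U))
L(-15, u(4)) - 1*44 = ((-15)**2 - 58*(6 + 4) - 5*(6 + 4)*(-15)) - 1*44 = (225 - 58*10 - 5*10*(-15)) - 44 = (225 - 580 + 750) - 44 = 395 - 44 = 351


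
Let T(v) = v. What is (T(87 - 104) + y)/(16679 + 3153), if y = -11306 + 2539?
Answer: -1098/2479 ≈ -0.44292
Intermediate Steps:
y = -8767
(T(87 - 104) + y)/(16679 + 3153) = ((87 - 104) - 8767)/(16679 + 3153) = (-17 - 8767)/19832 = -8784*1/19832 = -1098/2479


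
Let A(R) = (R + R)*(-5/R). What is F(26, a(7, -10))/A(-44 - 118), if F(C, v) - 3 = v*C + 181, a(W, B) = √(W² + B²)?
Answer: -92/5 - 13*√149/5 ≈ -50.137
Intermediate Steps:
a(W, B) = √(B² + W²)
A(R) = -10 (A(R) = (2*R)*(-5/R) = -10)
F(C, v) = 184 + C*v (F(C, v) = 3 + (v*C + 181) = 3 + (C*v + 181) = 3 + (181 + C*v) = 184 + C*v)
F(26, a(7, -10))/A(-44 - 118) = (184 + 26*√((-10)² + 7²))/(-10) = (184 + 26*√(100 + 49))*(-⅒) = (184 + 26*√149)*(-⅒) = -92/5 - 13*√149/5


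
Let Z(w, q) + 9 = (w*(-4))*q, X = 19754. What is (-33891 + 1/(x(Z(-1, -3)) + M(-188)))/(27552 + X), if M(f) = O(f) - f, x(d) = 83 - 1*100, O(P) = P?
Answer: -288074/402101 ≈ -0.71642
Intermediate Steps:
Z(w, q) = -9 - 4*q*w (Z(w, q) = -9 + (w*(-4))*q = -9 + (-4*w)*q = -9 - 4*q*w)
x(d) = -17 (x(d) = 83 - 100 = -17)
M(f) = 0 (M(f) = f - f = 0)
(-33891 + 1/(x(Z(-1, -3)) + M(-188)))/(27552 + X) = (-33891 + 1/(-17 + 0))/(27552 + 19754) = (-33891 + 1/(-17))/47306 = (-33891 - 1/17)*(1/47306) = -576148/17*1/47306 = -288074/402101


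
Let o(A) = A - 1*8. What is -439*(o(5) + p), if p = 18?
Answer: -6585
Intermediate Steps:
o(A) = -8 + A (o(A) = A - 8 = -8 + A)
-439*(o(5) + p) = -439*((-8 + 5) + 18) = -439*(-3 + 18) = -439*15 = -6585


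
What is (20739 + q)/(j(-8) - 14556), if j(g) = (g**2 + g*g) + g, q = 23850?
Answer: -14863/4812 ≈ -3.0887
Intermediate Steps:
j(g) = g + 2*g**2 (j(g) = (g**2 + g**2) + g = 2*g**2 + g = g + 2*g**2)
(20739 + q)/(j(-8) - 14556) = (20739 + 23850)/(-8*(1 + 2*(-8)) - 14556) = 44589/(-8*(1 - 16) - 14556) = 44589/(-8*(-15) - 14556) = 44589/(120 - 14556) = 44589/(-14436) = 44589*(-1/14436) = -14863/4812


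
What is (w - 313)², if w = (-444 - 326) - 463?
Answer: 2390116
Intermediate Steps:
w = -1233 (w = -770 - 463 = -1233)
(w - 313)² = (-1233 - 313)² = (-1546)² = 2390116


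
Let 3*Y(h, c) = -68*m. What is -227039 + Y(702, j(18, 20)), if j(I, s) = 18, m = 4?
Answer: -681389/3 ≈ -2.2713e+5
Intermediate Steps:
Y(h, c) = -272/3 (Y(h, c) = (-68*4)/3 = (1/3)*(-272) = -272/3)
-227039 + Y(702, j(18, 20)) = -227039 - 272/3 = -681389/3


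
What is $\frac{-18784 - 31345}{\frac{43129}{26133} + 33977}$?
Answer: $- \frac{1310021157}{887964070} \approx -1.4753$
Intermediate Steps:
$\frac{-18784 - 31345}{\frac{43129}{26133} + 33977} = - \frac{50129}{43129 \cdot \frac{1}{26133} + 33977} = - \frac{50129}{\frac{43129}{26133} + 33977} = - \frac{50129}{\frac{887964070}{26133}} = \left(-50129\right) \frac{26133}{887964070} = - \frac{1310021157}{887964070}$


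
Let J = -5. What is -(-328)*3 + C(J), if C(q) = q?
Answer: 979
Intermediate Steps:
-(-328)*3 + C(J) = -(-328)*3 - 5 = -41*(-24) - 5 = 984 - 5 = 979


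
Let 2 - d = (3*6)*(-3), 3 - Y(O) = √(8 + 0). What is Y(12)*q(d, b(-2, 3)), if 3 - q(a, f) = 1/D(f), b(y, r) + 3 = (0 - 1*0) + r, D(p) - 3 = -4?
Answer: 12 - 8*√2 ≈ 0.68629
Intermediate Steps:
D(p) = -1 (D(p) = 3 - 4 = -1)
Y(O) = 3 - 2*√2 (Y(O) = 3 - √(8 + 0) = 3 - √8 = 3 - 2*√2)
b(y, r) = -3 + r (b(y, r) = -3 + ((0 - 1*0) + r) = -3 + ((0 + 0) + r) = -3 + (0 + r) = -3 + r)
d = 56 (d = 2 - 3*6*(-3) = 2 - 18*(-3) = 2 - 1*(-54) = 2 + 54 = 56)
q(a, f) = 4 (q(a, f) = 3 - 1/(-1) = 3 - 1*(-1) = 3 + 1 = 4)
Y(12)*q(d, b(-2, 3)) = (3 - 2*√2)*4 = 12 - 8*√2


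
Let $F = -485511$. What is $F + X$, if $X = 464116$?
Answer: $-21395$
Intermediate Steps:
$F + X = -485511 + 464116 = -21395$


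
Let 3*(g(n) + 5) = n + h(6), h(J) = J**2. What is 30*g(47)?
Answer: 680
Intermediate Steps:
g(n) = 7 + n/3 (g(n) = -5 + (n + 6**2)/3 = -5 + (n + 36)/3 = -5 + (36 + n)/3 = -5 + (12 + n/3) = 7 + n/3)
30*g(47) = 30*(7 + (1/3)*47) = 30*(7 + 47/3) = 30*(68/3) = 680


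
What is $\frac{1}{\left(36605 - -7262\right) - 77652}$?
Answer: $- \frac{1}{33785} \approx -2.9599 \cdot 10^{-5}$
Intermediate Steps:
$\frac{1}{\left(36605 - -7262\right) - 77652} = \frac{1}{\left(36605 + 7262\right) - 77652} = \frac{1}{43867 - 77652} = \frac{1}{-33785} = - \frac{1}{33785}$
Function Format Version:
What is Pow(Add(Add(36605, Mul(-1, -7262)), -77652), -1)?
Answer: Rational(-1, 33785) ≈ -2.9599e-5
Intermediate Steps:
Pow(Add(Add(36605, Mul(-1, -7262)), -77652), -1) = Pow(Add(Add(36605, 7262), -77652), -1) = Pow(Add(43867, -77652), -1) = Pow(-33785, -1) = Rational(-1, 33785)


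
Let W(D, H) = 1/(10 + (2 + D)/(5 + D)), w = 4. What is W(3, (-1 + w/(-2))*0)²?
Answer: 64/7225 ≈ 0.0088581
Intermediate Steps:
W(D, H) = 1/(10 + (2 + D)/(5 + D))
W(3, (-1 + w/(-2))*0)² = ((5 + 3)/(52 + 11*3))² = (8/(52 + 33))² = (8/85)² = 64/7225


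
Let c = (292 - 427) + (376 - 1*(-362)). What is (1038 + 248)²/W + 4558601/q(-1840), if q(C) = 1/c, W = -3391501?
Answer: 9322681407957107/3391501 ≈ 2.7488e+9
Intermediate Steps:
c = 603 (c = -135 + (376 + 362) = -135 + 738 = 603)
q(C) = 1/603
(1038 + 248)²/W + 4558601/q(-1840) = (1038 + 248)²/(-3391501) + 4558601/(1/603) = 1286²*(-1/3391501) + 4558601*603 = 1653796*(-1/3391501) + 2748836403 = -1653796/3391501 + 2748836403 = 9322681407957107/3391501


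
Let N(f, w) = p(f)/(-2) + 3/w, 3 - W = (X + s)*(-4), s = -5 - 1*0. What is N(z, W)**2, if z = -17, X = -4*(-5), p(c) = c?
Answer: 128881/1764 ≈ 73.062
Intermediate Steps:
X = 20
s = -5 (s = -5 + 0 = -5)
W = 63 (W = 3 - (20 - 5)*(-4) = 3 - 15*(-4) = 3 - 1*(-60) = 3 + 60 = 63)
N(f, w) = 3/w - f/2 (N(f, w) = f/(-2) + 3/w = f*(-1/2) + 3/w = -f/2 + 3/w = 3/w - f/2)
N(z, W)**2 = (3/63 - 1/2*(-17))**2 = (3*(1/63) + 17/2)**2 = (1/21 + 17/2)**2 = (359/42)**2 = 128881/1764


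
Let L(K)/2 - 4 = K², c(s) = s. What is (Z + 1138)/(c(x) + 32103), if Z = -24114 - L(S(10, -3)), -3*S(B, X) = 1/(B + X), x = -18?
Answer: -326966/456435 ≈ -0.71635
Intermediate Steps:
S(B, X) = -1/(3*(B + X))
L(K) = 8 + 2*K²
Z = -10637804/441 (Z = -24114 - (8 + 2*(-1/(3*10 + 3*(-3)))²) = -24114 - (8 + 2*(-1/(30 - 9))²) = -24114 - (8 + 2*(-1/21)²) = -24114 - (8 + 2*(1/441)) = -24114 - (8 + 2/441) = -24114 - 1*3530/441 = -24114 - 3530/441 = -10637804/441 ≈ -24122.)
(Z + 1138)/(c(x) + 32103) = (-10637804/441 + 1138)/(-18 + 32103) = -10135946/441/32085 = -10135946/441*1/32085 = -326966/456435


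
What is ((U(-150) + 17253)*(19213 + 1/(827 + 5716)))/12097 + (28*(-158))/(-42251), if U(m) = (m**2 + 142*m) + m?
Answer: 32404974805477828/1114731666807 ≈ 29070.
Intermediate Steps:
U(m) = m**2 + 143*m
((U(-150) + 17253)*(19213 + 1/(827 + 5716)))/12097 + (28*(-158))/(-42251) = ((-150*(143 - 150) + 17253)*(19213 + 1/(827 + 5716)))/12097 + (28*(-158))/(-42251) = ((-150*(-7) + 17253)*(19213 + 1/6543))*(1/12097) - 4424*(-1/42251) = ((1050 + 17253)*(19213 + 1/6543))*(1/12097) + 4424/42251 = (18303*(125710660/6543))*(1/12097) + 4424/42251 = (766960736660/2181)*(1/12097) + 4424/42251 = 766960736660/26383557 + 4424/42251 = 32404974805477828/1114731666807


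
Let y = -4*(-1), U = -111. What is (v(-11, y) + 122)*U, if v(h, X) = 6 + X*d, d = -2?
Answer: -13320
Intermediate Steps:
y = 4
v(h, X) = 6 - 2*X (v(h, X) = 6 + X*(-2) = 6 - 2*X)
(v(-11, y) + 122)*U = ((6 - 2*4) + 122)*(-111) = ((6 - 8) + 122)*(-111) = (-2 + 122)*(-111) = 120*(-111) = -13320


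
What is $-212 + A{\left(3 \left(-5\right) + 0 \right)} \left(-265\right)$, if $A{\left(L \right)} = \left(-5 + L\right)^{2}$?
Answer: $-106212$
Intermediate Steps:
$-212 + A{\left(3 \left(-5\right) + 0 \right)} \left(-265\right) = -212 + \left(-5 + \left(3 \left(-5\right) + 0\right)\right)^{2} \left(-265\right) = -212 + \left(-5 + \left(-15 + 0\right)\right)^{2} \left(-265\right) = -212 + \left(-5 - 15\right)^{2} \left(-265\right) = -212 + \left(-20\right)^{2} \left(-265\right) = -212 + 400 \left(-265\right) = -212 - 106000 = -106212$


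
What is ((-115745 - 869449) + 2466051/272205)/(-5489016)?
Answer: 89390755573/498045866760 ≈ 0.17948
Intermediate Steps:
((-115745 - 869449) + 2466051/272205)/(-5489016) = (-985194 + 2466051*(1/272205))*(-1/5489016) = (-985194 + 822017/90735)*(-1/5489016) = -89390755573/90735*(-1/5489016) = 89390755573/498045866760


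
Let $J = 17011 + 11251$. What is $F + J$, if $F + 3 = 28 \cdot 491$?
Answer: $42007$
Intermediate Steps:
$F = 13745$ ($F = -3 + 28 \cdot 491 = -3 + 13748 = 13745$)
$J = 28262$
$F + J = 13745 + 28262 = 42007$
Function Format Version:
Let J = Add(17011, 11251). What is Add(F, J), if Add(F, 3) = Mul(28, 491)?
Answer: 42007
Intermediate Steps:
F = 13745 (F = Add(-3, Mul(28, 491)) = Add(-3, 13748) = 13745)
J = 28262
Add(F, J) = Add(13745, 28262) = 42007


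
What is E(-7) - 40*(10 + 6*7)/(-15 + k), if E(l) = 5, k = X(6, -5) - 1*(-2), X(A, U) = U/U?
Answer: 535/3 ≈ 178.33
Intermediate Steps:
X(A, U) = 1
k = 3 (k = 1 - 1*(-2) = 1 + 2 = 3)
E(-7) - 40*(10 + 6*7)/(-15 + k) = 5 - 40*(10 + 6*7)/(-15 + 3) = 5 - 40*(10 + 42)/(-12) = 5 - 2080*(-1)/12 = 5 - 40*(-13/3) = 5 + 520/3 = 535/3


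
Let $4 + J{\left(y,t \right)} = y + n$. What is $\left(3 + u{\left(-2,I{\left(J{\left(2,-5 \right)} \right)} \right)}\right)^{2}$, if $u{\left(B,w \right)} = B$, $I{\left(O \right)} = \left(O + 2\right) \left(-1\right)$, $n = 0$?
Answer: $1$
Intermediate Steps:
$J{\left(y,t \right)} = -4 + y$ ($J{\left(y,t \right)} = -4 + \left(y + 0\right) = -4 + y$)
$I{\left(O \right)} = -2 - O$ ($I{\left(O \right)} = \left(2 + O\right) \left(-1\right) = -2 - O$)
$\left(3 + u{\left(-2,I{\left(J{\left(2,-5 \right)} \right)} \right)}\right)^{2} = \left(3 - 2\right)^{2} = 1^{2} = 1$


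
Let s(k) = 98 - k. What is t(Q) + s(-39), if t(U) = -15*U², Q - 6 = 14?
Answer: -5863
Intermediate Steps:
Q = 20 (Q = 6 + 14 = 20)
t(Q) + s(-39) = -15*20² + (98 - 1*(-39)) = -15*400 + (98 + 39) = -6000 + 137 = -5863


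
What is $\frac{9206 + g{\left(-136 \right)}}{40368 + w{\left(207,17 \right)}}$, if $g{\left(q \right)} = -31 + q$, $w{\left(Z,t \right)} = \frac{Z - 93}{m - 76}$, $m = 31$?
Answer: $\frac{1035}{4622} \approx 0.22393$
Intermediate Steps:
$w{\left(Z,t \right)} = \frac{31}{15} - \frac{Z}{45}$ ($w{\left(Z,t \right)} = \frac{Z - 93}{31 - 76} = \frac{-93 + Z}{-45} = \left(-93 + Z\right) \left(- \frac{1}{45}\right) = \frac{31}{15} - \frac{Z}{45}$)
$\frac{9206 + g{\left(-136 \right)}}{40368 + w{\left(207,17 \right)}} = \frac{9206 - 167}{40368 + \left(\frac{31}{15} - \frac{23}{5}\right)} = \frac{9039}{40368 - \frac{38}{15}} = \frac{9039}{\frac{605482}{15}} = 9039 \cdot \frac{15}{605482} = \frac{1035}{4622}$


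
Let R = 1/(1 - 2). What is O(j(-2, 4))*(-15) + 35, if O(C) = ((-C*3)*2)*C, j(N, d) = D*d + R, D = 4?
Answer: 20285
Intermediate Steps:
R = -1 (R = 1/(-1) = -1)
j(N, d) = -1 + 4*d (j(N, d) = 4*d - 1 = -1 + 4*d)
O(C) = -6*C² (O(C) = (-3*C*2)*C = (-6*C)*C = -6*C²)
O(j(-2, 4))*(-15) + 35 = -6*(-1 + 4*4)²*(-15) + 35 = -6*(-1 + 16)²*(-15) + 35 = -6*15²*(-15) + 35 = -6*225*(-15) + 35 = -1350*(-15) + 35 = 20250 + 35 = 20285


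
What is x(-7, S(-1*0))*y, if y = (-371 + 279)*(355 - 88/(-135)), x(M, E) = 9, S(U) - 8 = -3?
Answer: -4417196/15 ≈ -2.9448e+5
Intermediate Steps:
S(U) = 5 (S(U) = 8 - 3 = 5)
y = -4417196/135 (y = -92*(355 - 88*(-1/135)) = -92*(355 + 88/135) = -92*48013/135 = -4417196/135 ≈ -32720.)
x(-7, S(-1*0))*y = 9*(-4417196/135) = -4417196/15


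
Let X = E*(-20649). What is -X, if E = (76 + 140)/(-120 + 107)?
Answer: -4460184/13 ≈ -3.4309e+5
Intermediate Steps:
E = -216/13 (E = 216/(-13) = 216*(-1/13) = -216/13 ≈ -16.615)
X = 4460184/13 (X = -216/13*(-20649) = 4460184/13 ≈ 3.4309e+5)
-X = -1*4460184/13 = -4460184/13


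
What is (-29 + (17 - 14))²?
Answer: 676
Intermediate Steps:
(-29 + (17 - 14))² = (-29 + 3)² = (-26)² = 676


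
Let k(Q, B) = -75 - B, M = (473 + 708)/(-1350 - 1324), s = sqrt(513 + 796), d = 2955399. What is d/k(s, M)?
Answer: -7902736926/199369 ≈ -39639.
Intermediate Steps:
s = sqrt(1309) ≈ 36.180
M = -1181/2674 (M = 1181/(-2674) = 1181*(-1/2674) = -1181/2674 ≈ -0.44166)
d/k(s, M) = 2955399/(-75 - 1*(-1181/2674)) = 2955399/(-75 + 1181/2674) = 2955399/(-199369/2674) = 2955399*(-2674/199369) = -7902736926/199369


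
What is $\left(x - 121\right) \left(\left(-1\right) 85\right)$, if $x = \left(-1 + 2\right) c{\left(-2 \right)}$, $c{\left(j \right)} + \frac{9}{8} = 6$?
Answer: $\frac{78965}{8} \approx 9870.6$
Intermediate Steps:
$c{\left(j \right)} = \frac{39}{8}$ ($c{\left(j \right)} = - \frac{9}{8} + 6 = \frac{39}{8}$)
$x = \frac{39}{8}$ ($x = \left(-1 + 2\right) \frac{39}{8} = 1 \cdot \frac{39}{8} = \frac{39}{8} \approx 4.875$)
$\left(x - 121\right) \left(\left(-1\right) 85\right) = \left(\frac{39}{8} - 121\right) \left(\left(-1\right) 85\right) = \left(- \frac{929}{8}\right) \left(-85\right) = \frac{78965}{8}$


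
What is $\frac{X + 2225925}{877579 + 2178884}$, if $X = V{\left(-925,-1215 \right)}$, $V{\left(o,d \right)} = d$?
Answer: $\frac{247190}{339607} \approx 0.72787$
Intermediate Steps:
$X = -1215$
$\frac{X + 2225925}{877579 + 2178884} = \frac{-1215 + 2225925}{877579 + 2178884} = \frac{2224710}{3056463} = 2224710 \cdot \frac{1}{3056463} = \frac{247190}{339607}$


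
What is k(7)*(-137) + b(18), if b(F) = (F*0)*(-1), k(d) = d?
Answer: -959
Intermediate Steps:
b(F) = 0 (b(F) = 0*(-1) = 0)
k(7)*(-137) + b(18) = 7*(-137) + 0 = -959 + 0 = -959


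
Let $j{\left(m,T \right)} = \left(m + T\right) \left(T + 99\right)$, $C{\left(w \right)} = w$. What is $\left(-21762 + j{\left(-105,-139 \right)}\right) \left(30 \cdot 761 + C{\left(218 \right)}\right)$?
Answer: $-276622096$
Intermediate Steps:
$j{\left(m,T \right)} = \left(99 + T\right) \left(T + m\right)$ ($j{\left(m,T \right)} = \left(T + m\right) \left(99 + T\right) = \left(99 + T\right) \left(T + m\right)$)
$\left(-21762 + j{\left(-105,-139 \right)}\right) \left(30 \cdot 761 + C{\left(218 \right)}\right) = \left(-21762 + \left(\left(-139\right)^{2} + 99 \left(-139\right) + 99 \left(-105\right) - -14595\right)\right) \left(30 \cdot 761 + 218\right) = \left(-21762 + \left(19321 - 13761 - 10395 + 14595\right)\right) \left(22830 + 218\right) = \left(-21762 + 9760\right) 23048 = \left(-12002\right) 23048 = -276622096$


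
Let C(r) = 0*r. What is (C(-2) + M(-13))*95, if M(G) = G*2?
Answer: -2470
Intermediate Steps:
C(r) = 0
M(G) = 2*G
(C(-2) + M(-13))*95 = (0 + 2*(-13))*95 = (0 - 26)*95 = -26*95 = -2470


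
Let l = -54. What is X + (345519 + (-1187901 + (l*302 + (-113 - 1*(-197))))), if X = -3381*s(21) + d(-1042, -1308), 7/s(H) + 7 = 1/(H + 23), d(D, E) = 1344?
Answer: -262138086/307 ≈ -8.5387e+5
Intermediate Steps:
s(H) = 7/(-7 + 1/(23 + H)) (s(H) = 7/(-7 + 1/(H + 23)) = 7/(-7 + 1/(23 + H)))
X = 1453956/307 (X = -23667*(-23 - 1*21)/(160 + 7*21) + 1344 = -23667*(-23 - 21)/(160 + 147) + 1344 = -23667*(-44)/307 + 1344 = -3381*(-308/307) + 1344 = 1041348/307 + 1344 = 1453956/307 ≈ 4736.0)
X + (345519 + (-1187901 + (l*302 + (-113 - 1*(-197))))) = 1453956/307 + (345519 + (-1187901 + (-54*302 + (-113 - 1*(-197))))) = 1453956/307 + (345519 + (-1187901 + (-16308 + (-113 + 197)))) = 1453956/307 + (345519 + (-1187901 + (-16308 + 84))) = 1453956/307 + (345519 + (-1187901 - 16224)) = 1453956/307 + (345519 - 1204125) = 1453956/307 - 858606 = -262138086/307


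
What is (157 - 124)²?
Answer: 1089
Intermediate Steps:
(157 - 124)² = 33² = 1089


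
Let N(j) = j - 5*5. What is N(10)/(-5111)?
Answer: 15/5111 ≈ 0.0029348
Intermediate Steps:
N(j) = -25 + j (N(j) = j - 25 = -25 + j)
N(10)/(-5111) = (-25 + 10)/(-5111) = -15*(-1/5111) = 15/5111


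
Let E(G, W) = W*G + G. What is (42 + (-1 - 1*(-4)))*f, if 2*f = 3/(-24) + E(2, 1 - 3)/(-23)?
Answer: -315/368 ≈ -0.85598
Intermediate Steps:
E(G, W) = G + G*W (E(G, W) = G*W + G = G + G*W)
f = -7/368 (f = (3/(-24) + (2*(1 + (1 - 3)))/(-23))/2 = (3*(-1/24) + (2*(1 - 2))*(-1/23))/2 = (-1/8 + (2*(-1))*(-1/23))/2 = (-1/8 - 2*(-1/23))/2 = (-1/8 + 2/23)/2 = (1/2)*(-7/184) = -7/368 ≈ -0.019022)
(42 + (-1 - 1*(-4)))*f = (42 + (-1 - 1*(-4)))*(-7/368) = (42 + (-1 + 4))*(-7/368) = (42 + 3)*(-7/368) = 45*(-7/368) = -315/368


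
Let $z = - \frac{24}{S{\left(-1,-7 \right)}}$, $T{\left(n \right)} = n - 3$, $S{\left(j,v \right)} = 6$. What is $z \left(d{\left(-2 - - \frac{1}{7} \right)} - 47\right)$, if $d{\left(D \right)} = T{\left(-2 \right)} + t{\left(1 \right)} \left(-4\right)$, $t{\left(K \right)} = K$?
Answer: $224$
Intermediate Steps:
$T{\left(n \right)} = -3 + n$ ($T{\left(n \right)} = n - 3 = -3 + n$)
$d{\left(D \right)} = -9$ ($d{\left(D \right)} = \left(-3 - 2\right) + 1 \left(-4\right) = -5 - 4 = -9$)
$z = -4$ ($z = - \frac{24}{6} = \left(-24\right) \frac{1}{6} = -4$)
$z \left(d{\left(-2 - - \frac{1}{7} \right)} - 47\right) = - 4 \left(-9 - 47\right) = \left(-4\right) \left(-56\right) = 224$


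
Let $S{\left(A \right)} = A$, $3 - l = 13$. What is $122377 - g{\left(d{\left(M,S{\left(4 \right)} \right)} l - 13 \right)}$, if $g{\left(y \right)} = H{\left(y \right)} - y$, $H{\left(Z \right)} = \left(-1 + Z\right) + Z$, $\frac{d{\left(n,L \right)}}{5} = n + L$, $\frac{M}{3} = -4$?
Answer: $121991$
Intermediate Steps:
$l = -10$ ($l = 3 - 13 = -10$)
$M = -12$ ($M = 3 \left(-4\right) = -12$)
$d{\left(n,L \right)} = 5 L + 5 n$ ($d{\left(n,L \right)} = 5 \left(n + L\right) = 5 \left(L + n\right) = 5 L + 5 n$)
$H{\left(Z \right)} = -1 + 2 Z$
$g{\left(y \right)} = -1 + y$ ($g{\left(y \right)} = \left(-1 + 2 y\right) - y = -1 + y$)
$122377 - g{\left(d{\left(M,S{\left(4 \right)} \right)} l - 13 \right)} = 122377 - \left(-1 - \left(13 - \left(5 \cdot 4 + 5 \left(-12\right)\right) \left(-10\right)\right)\right) = 122377 - \left(-1 - \left(13 - \left(20 - 60\right) \left(-10\right)\right)\right) = 122377 - \left(-1 - -387\right) = 122377 - \left(-1 + \left(400 - 13\right)\right) = 122377 - \left(-1 + 387\right) = 122377 - 386 = 121991$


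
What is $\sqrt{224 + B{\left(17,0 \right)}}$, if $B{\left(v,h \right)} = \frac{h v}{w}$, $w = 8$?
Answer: $4 \sqrt{14} \approx 14.967$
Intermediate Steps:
$B{\left(v,h \right)} = \frac{h v}{8}$
$\sqrt{224 + B{\left(17,0 \right)}} = \sqrt{224 + \frac{1}{8} \cdot 0 \cdot 17} = \sqrt{224 + 0} = \sqrt{224} = 4 \sqrt{14}$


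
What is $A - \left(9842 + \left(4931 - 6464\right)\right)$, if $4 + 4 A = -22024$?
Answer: $-13816$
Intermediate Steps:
$A = -5507$ ($A = -1 + \frac{1}{4} \left(-22024\right) = -1 - 5506 = -5507$)
$A - \left(9842 + \left(4931 - 6464\right)\right) = -5507 - \left(9842 + \left(4931 - 6464\right)\right) = -5507 - \left(9842 - 1533\right) = -5507 - 8309 = -13816$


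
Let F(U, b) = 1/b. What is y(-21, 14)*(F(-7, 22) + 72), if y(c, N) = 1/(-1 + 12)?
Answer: 1585/242 ≈ 6.5496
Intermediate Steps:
y(c, N) = 1/11
y(-21, 14)*(F(-7, 22) + 72) = (1/22 + 72)/11 = (1/11)*(1585/22) = 1585/242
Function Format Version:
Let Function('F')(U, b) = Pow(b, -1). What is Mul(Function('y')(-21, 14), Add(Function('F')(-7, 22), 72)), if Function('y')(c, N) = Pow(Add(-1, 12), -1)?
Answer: Rational(1585, 242) ≈ 6.5496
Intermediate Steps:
Function('y')(c, N) = Rational(1, 11) (Function('y')(c, N) = Pow(11, -1) = Rational(1, 11))
Mul(Function('y')(-21, 14), Add(Function('F')(-7, 22), 72)) = Mul(Rational(1, 11), Add(Pow(22, -1), 72)) = Mul(Rational(1, 11), Add(Rational(1, 22), 72)) = Mul(Rational(1, 11), Rational(1585, 22)) = Rational(1585, 242)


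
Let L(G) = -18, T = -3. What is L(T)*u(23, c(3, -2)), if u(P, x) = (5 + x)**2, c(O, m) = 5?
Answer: -1800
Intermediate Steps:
L(T)*u(23, c(3, -2)) = -18*(5 + 5)**2 = -18*10**2 = -18*100 = -1800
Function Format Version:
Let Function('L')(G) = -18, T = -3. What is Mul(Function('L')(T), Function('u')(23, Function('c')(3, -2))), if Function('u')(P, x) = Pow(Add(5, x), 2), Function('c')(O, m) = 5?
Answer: -1800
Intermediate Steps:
Mul(Function('L')(T), Function('u')(23, Function('c')(3, -2))) = Mul(-18, Pow(Add(5, 5), 2)) = Mul(-18, Pow(10, 2)) = Mul(-18, 100) = -1800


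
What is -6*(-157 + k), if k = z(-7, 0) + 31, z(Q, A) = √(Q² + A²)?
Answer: 714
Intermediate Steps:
z(Q, A) = √(A² + Q²)
k = 38 (k = √(0² + (-7)²) + 31 = √(0 + 49) + 31 = √49 + 31 = 7 + 31 = 38)
-6*(-157 + k) = -6*(-157 + 38) = -6*(-119) = 714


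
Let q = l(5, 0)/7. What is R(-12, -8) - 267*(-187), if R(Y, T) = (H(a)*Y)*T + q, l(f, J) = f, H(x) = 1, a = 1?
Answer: 350180/7 ≈ 50026.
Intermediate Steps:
q = 5/7 ≈ 0.71429
R(Y, T) = 5/7 + T*Y (R(Y, T) = (1*Y)*T + 5/7 = Y*T + 5/7 = T*Y + 5/7 = 5/7 + T*Y)
R(-12, -8) - 267*(-187) = (5/7 - 8*(-12)) - 267*(-187) = (5/7 + 96) + 49929 = 677/7 + 49929 = 350180/7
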